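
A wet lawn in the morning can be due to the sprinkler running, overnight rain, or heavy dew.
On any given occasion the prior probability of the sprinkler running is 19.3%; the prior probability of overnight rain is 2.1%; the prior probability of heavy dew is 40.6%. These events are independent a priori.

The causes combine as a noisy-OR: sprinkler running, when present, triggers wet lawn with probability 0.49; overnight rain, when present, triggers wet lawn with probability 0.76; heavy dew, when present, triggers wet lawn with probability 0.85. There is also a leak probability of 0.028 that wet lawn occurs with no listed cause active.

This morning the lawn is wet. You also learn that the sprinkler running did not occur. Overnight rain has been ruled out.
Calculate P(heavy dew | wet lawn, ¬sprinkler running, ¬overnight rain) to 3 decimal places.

P(heavy dew | wet lawn, ¬sprinkler running, ¬overnight rain) ≈ 0.954

Under noisy-OR, P(wet lawn | causes) = 1 − (1−0.028)·∏(1−qᵢ) over the active causes.
P(wet lawn | ¬sprinkler running, ¬overnight rain) = 0.028×0.594 + 0.8542×0.406 = 0.016632 + 0.346805 = 0.363437
Restricting to configurations with heavy dew present: 0.8542×0.406 = 0.346805.
So P(heavy dew | wet lawn, ¬sprinkler running, ¬overnight rain) = 0.346805/0.363437 ≈ 0.954.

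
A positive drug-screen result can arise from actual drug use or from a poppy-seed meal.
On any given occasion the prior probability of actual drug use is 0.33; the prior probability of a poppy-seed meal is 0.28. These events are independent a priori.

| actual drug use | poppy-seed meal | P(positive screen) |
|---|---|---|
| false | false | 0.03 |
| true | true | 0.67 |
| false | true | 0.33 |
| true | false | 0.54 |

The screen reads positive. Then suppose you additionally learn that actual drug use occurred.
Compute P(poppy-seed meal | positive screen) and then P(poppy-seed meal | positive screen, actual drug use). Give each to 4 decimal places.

Enumerate the 4 (actual drug use, poppy-seed meal) configurations and weight by the priors:
  P(positive screen) = 0.03×0.67×0.72 + 0.33×0.67×0.28 + 0.54×0.33×0.72 + 0.67×0.33×0.28
        = 0.014472 + 0.061908 + 0.128304 + 0.061908 = 0.266592
Configurations with poppy-seed meal contribute 0.123816, so
  P(poppy-seed meal | positive screen) = 0.123816 / 0.266592 ≈ 0.4644

With the extra evidence:
Enumerate both values of poppy-seed meal and weight by the priors:
  P(positive screen | actual drug use) = 0.54*0.72 + 0.67*0.28
        = 0.388800 + 0.187600 = 0.576400
Configurations with poppy-seed meal contribute 0.187600, so
  P(poppy-seed meal | positive screen, actual drug use) = 0.187600 / 0.576400 ≈ 0.3255
The drop from 0.4644 to 0.3255 is the explaining-away (discounting) effect.

P(poppy-seed meal | positive screen) ≈ 0.4644; P(poppy-seed meal | positive screen, actual drug use) ≈ 0.3255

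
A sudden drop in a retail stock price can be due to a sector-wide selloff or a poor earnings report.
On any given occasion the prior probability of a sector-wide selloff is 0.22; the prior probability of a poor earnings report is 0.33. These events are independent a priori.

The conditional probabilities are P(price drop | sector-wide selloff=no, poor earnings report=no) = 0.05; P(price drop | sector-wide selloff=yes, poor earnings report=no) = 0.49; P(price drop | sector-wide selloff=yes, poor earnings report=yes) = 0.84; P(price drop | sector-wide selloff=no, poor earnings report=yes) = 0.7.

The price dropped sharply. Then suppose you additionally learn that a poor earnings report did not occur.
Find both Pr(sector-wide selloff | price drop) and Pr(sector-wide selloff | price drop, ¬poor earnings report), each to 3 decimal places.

Pr(sector-wide selloff | price drop) ≈ 0.392; Pr(sector-wide selloff | price drop, ¬poor earnings report) ≈ 0.734

By total probability over the 4 (sector-wide selloff, poor earnings report) configurations:
  P(price drop) = 0.05×0.78×0.67 + 0.7×0.78×0.33 + 0.49×0.22×0.67 + 0.84×0.22×0.33
        = 0.026130 + 0.180180 + 0.072226 + 0.060984 = 0.339520
The terms with sector-wide selloff present sum to 0.133210, so
  P(sector-wide selloff | price drop) = 0.133210 / 0.339520 ≈ 0.392

Now condition on the additional information:
Sum P(price drop|·) weighted by the priors over both values of sector-wide selloff:
  P(price drop | ¬poor earnings report) = 0.05*0.78 + 0.49*0.22
        = 0.039000 + 0.107800 = 0.146800
The terms with sector-wide selloff present sum to 0.107800, so
  P(sector-wide selloff | price drop, ¬poor earnings report) = 0.107800 / 0.146800 ≈ 0.734
With poor earnings report excluded, sector-wide selloff must carry more of the explanatory weight for the price drop.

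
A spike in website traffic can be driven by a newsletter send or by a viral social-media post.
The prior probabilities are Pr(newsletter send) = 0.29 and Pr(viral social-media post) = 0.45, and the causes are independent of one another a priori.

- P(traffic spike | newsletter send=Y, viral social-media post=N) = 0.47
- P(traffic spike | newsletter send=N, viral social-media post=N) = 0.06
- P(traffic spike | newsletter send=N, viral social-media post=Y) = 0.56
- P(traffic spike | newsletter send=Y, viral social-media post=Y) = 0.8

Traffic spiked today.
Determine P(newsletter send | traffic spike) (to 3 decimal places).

P(newsletter send | traffic spike) ≈ 0.470

Numerator (weight on configurations with newsletter send): 0.074965 + 0.104400 = 0.179365
Normalizer over all consistent configurations: 0.06×0.71×0.55 + 0.56×0.71×0.45 + 0.47×0.29×0.55 + 0.8×0.29×0.45 = 0.381715
Posterior = 0.179365 / 0.381715 ≈ 0.470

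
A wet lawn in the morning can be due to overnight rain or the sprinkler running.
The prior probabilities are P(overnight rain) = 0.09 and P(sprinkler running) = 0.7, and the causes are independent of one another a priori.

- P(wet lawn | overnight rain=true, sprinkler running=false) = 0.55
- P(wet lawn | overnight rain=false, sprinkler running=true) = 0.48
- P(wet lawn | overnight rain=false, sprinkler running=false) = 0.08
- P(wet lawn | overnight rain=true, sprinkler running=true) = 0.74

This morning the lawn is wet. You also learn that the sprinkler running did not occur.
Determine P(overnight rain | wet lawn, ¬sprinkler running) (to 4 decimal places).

Enumerate both values of overnight rain and weight by the priors:
  P(wet lawn | ¬sprinkler running) = 0.08×0.91 + 0.55×0.09
        = 0.072800 + 0.049500 = 0.122300
Configurations with overnight rain contribute 0.049500, so
  P(overnight rain | wet lawn, ¬sprinkler running) = 0.049500 / 0.122300 ≈ 0.4047

P(overnight rain | wet lawn, ¬sprinkler running) ≈ 0.4047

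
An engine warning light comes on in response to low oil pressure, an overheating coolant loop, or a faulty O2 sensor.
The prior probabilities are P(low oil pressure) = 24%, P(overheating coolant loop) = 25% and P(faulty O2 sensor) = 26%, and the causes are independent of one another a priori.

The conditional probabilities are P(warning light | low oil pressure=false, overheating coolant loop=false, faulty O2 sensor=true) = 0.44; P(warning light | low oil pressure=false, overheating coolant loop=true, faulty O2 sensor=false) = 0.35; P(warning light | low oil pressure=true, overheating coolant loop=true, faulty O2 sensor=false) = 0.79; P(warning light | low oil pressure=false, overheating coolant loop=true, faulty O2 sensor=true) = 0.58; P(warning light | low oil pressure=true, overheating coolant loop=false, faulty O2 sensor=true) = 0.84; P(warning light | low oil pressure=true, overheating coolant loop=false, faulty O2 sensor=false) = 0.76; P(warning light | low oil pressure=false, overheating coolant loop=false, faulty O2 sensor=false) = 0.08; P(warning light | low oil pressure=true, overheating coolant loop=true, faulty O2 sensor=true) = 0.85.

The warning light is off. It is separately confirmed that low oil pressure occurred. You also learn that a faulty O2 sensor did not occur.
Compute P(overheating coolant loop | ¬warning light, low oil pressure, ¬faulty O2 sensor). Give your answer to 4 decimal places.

Numerator (weight on configurations with overheating coolant loop): 0.21·0.25 = 0.052500
Normalizer over all consistent configurations: 0.24·0.75 + 0.21·0.25 = 0.232500
P(overheating coolant loop | ¬warning light, low oil pressure, ¬faulty O2 sensor) = 0.052500/0.232500 ≈ 0.2258

P(overheating coolant loop | ¬warning light, low oil pressure, ¬faulty O2 sensor) ≈ 0.2258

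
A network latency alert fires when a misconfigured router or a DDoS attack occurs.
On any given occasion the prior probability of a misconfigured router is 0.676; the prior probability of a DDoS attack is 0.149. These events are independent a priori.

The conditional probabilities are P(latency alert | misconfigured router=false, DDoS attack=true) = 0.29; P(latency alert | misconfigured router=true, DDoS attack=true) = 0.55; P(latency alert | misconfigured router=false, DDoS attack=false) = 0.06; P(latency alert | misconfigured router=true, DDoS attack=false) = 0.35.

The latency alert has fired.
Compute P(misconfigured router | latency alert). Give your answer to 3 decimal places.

Enumerate the 4 (misconfigured router, DDoS attack) configurations and weight by the priors:
  P(latency alert) = 0.06·0.324·0.851 + 0.29·0.324·0.149 + 0.35·0.676·0.851 + 0.55·0.676·0.149
        = 0.016543 + 0.014000 + 0.201347 + 0.055398 = 0.287288
The terms with misconfigured router present sum to 0.256745, so
  P(misconfigured router | latency alert) = 0.256745 / 0.287288 ≈ 0.894

P(misconfigured router | latency alert) ≈ 0.894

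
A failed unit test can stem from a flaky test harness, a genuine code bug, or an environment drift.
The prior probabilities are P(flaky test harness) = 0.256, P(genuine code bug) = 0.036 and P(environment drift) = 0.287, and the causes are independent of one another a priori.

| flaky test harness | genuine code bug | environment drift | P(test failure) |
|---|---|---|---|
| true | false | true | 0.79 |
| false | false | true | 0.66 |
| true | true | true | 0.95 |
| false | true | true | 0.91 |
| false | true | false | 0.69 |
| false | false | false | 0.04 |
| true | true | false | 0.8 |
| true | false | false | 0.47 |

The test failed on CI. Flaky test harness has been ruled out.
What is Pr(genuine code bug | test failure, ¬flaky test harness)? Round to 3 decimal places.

P(test failure | ¬flaky test harness) = 0.04*0.964*0.713 + 0.66*0.964*0.287 + 0.69*0.036*0.713 + 0.91*0.036*0.287 = 0.027493 + 0.182601 + 0.017711 + 0.009402 = 0.237207
The genuine code bug-present share is 0.017711 + 0.009402 = 0.027113.
So P(genuine code bug | test failure, ¬flaky test harness) = 0.027113/0.237207 ≈ 0.114.

Pr(genuine code bug | test failure, ¬flaky test harness) ≈ 0.114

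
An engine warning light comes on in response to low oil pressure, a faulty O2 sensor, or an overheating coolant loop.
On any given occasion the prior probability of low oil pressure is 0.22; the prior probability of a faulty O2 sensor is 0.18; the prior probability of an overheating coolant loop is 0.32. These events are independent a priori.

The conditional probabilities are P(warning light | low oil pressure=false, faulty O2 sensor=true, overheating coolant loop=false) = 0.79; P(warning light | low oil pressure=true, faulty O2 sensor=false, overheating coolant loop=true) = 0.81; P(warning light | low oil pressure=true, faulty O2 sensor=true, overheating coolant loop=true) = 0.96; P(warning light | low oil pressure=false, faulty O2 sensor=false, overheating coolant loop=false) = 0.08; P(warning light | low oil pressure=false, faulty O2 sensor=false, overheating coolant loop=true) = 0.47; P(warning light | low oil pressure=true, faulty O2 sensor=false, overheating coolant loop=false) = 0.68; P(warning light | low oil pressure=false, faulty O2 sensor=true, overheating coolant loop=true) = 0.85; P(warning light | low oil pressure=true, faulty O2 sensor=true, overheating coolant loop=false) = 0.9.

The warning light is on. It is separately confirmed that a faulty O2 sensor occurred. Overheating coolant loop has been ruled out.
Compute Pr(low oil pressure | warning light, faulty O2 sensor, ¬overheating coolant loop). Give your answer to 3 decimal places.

Sum P(warning light|·) weighted by the priors over both values of low oil pressure:
  P(warning light | faulty O2 sensor, ¬overheating coolant loop) = 0.79×0.78 + 0.9×0.22
        = 0.616200 + 0.198000 = 0.814200
Configurations with low oil pressure contribute 0.198000, so
  P(low oil pressure | warning light, faulty O2 sensor, ¬overheating coolant loop) = 0.198000 / 0.814200 ≈ 0.243

Pr(low oil pressure | warning light, faulty O2 sensor, ¬overheating coolant loop) ≈ 0.243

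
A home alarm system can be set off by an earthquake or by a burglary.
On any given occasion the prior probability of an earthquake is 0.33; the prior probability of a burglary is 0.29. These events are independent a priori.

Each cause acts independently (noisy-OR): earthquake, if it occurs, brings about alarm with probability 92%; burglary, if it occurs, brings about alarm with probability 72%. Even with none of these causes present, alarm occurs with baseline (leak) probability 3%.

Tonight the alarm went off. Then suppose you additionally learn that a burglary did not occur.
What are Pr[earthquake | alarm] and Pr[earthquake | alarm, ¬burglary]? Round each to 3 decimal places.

Pr[earthquake | alarm] ≈ 0.665; Pr[earthquake | alarm, ¬burglary] ≈ 0.938

Under noisy-OR, P(alarm | causes) = 1 − (1−0.03)·∏(1−qᵢ) over the active causes.
Weight on earthquake=true, given the evidence: 0.216118 + 0.093621 = 0.309739
The normalizing constant is 0.03×0.67×0.71 + 0.7284×0.67×0.29 + 0.9224×0.33×0.71 + 0.978272×0.33×0.29 = 0.465538
P(earthquake | alarm) = 0.309739/0.465538 ≈ 0.665

With the extra evidence:
By total probability over both values of earthquake:
  P(alarm | ¬burglary) = 0.03·0.67 + 0.9224·0.33
        = 0.020100 + 0.304392 = 0.324492
Keeping only the earthquake-present terms gives 0.304392, so
  P(earthquake | alarm, ¬burglary) = 0.304392 / 0.324492 ≈ 0.938
Ruling out burglary raises the posterior on earthquake — the flip side of explaining away.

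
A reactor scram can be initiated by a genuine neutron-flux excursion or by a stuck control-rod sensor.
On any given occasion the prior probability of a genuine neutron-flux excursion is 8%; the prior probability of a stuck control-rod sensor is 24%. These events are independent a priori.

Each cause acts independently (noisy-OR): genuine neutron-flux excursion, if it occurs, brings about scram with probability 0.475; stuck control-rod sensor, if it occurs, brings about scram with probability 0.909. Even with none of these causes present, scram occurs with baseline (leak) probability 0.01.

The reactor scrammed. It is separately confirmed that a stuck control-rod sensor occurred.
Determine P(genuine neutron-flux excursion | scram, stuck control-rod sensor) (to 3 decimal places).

Under noisy-OR, P(scram | causes) = 1 − (1−0.01)·∏(1−qᵢ) over the active causes.
For the numerator, keep only genuine neutron-flux excursion=true terms: 0.952703·0.08 = 0.076216
Normalizer over all consistent configurations: 0.90991·0.92 + 0.952703·0.08 = 0.913333
P(genuine neutron-flux excursion | scram, stuck control-rod sensor) = 0.076216/0.913333 ≈ 0.083

P(genuine neutron-flux excursion | scram, stuck control-rod sensor) ≈ 0.083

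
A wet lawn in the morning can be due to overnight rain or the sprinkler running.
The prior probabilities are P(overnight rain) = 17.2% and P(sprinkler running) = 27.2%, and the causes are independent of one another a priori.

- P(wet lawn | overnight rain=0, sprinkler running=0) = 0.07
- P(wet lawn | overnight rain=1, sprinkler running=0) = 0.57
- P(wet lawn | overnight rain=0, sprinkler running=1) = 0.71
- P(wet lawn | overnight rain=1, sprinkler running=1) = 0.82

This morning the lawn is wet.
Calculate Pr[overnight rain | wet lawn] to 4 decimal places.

P(wet lawn) = 0.07·0.828·0.728 + 0.71·0.828·0.272 + 0.57·0.172·0.728 + 0.82·0.172·0.272 = 0.042195 + 0.159903 + 0.071373 + 0.038363 = 0.311834
Restricting to configurations with overnight rain present: 0.071373 + 0.038363 = 0.109736.
Hence the posterior is 0.109736/0.311834 ≈ 0.3519.

Pr[overnight rain | wet lawn] ≈ 0.3519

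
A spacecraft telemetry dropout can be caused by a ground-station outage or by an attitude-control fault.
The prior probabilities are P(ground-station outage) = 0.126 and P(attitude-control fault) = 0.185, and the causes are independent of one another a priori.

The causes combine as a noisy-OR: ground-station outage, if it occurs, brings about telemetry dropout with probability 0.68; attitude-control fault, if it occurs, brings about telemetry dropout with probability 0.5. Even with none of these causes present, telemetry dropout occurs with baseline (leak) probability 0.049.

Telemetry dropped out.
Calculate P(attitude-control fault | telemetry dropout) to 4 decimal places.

P(attitude-control fault | telemetry dropout) ≈ 0.4958

Under noisy-OR, P(telemetry dropout | causes) = 1 − (1−0.049)·∏(1−qᵢ) over the active causes.
Numerator (weight on configurations with attitude-control fault): 0.084806 + 0.019763 = 0.104569
The normalizing constant is 0.049*0.874*0.815 + 0.5245*0.874*0.185 + 0.69568*0.126*0.815 + 0.84784*0.126*0.185 = 0.210911
P(attitude-control fault | telemetry dropout) = 0.104569/0.210911 ≈ 0.4958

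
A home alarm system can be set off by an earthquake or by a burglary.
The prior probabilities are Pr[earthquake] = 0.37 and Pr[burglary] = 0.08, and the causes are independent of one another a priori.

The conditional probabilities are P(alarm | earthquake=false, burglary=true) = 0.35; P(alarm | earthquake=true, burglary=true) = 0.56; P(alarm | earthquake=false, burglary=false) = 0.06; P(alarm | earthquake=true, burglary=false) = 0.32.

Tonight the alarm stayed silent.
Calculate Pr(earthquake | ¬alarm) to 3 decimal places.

Pr(earthquake | ¬alarm) ≈ 0.297

By total probability over the 4 (earthquake, burglary) configurations:
  P(¬alarm) = 0.94·0.63·0.92 + 0.65·0.63·0.08 + 0.68·0.37·0.92 + 0.44·0.37·0.08
        = 0.544824 + 0.032760 + 0.231472 + 0.013024 = 0.822080
The terms with earthquake present sum to 0.244496, so
  P(earthquake | ¬alarm) = 0.244496 / 0.822080 ≈ 0.297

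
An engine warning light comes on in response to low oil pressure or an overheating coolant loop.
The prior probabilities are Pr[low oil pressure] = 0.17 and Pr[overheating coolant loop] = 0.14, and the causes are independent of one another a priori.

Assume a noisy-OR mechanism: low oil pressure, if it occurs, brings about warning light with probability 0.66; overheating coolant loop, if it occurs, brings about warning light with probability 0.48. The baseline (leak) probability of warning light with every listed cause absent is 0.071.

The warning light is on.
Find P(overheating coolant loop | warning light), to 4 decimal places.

P(overheating coolant loop | warning light) ≈ 0.3466

Under noisy-OR, P(warning light | causes) = 1 − (1−0.071)·∏(1−qᵢ) over the active causes.
Sum P(warning light|·) weighted by the priors over the 4 (low oil pressure, overheating coolant loop) configurations:
  P(warning light) = 0.071×0.83×0.86 + 0.51692×0.83×0.14 + 0.68414×0.17×0.86 + 0.835753×0.17×0.14
        = 0.050680 + 0.060066 + 0.100021 + 0.019891 = 0.230658
Keeping only the overheating coolant loop-present terms gives 0.079957, so
  P(overheating coolant loop | warning light) = 0.079957 / 0.230658 ≈ 0.3466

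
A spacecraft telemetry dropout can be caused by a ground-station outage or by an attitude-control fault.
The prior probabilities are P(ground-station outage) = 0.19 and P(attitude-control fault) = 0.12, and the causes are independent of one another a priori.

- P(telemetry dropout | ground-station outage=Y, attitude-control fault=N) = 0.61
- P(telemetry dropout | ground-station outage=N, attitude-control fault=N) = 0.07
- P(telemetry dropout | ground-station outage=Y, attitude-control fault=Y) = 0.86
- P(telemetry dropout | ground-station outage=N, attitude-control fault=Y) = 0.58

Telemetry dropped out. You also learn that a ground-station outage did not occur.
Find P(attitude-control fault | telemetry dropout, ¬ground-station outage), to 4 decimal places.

P(attitude-control fault | telemetry dropout, ¬ground-station outage) ≈ 0.5305

P(telemetry dropout | ¬ground-station outage) = 0.07*0.88 + 0.58*0.12 = 0.061600 + 0.069600 = 0.131200
Of this, 0.069600 comes from 0.58*0.12 (the attitude-control fault=true cases).
So P(attitude-control fault | telemetry dropout, ¬ground-station outage) = 0.069600/0.131200 ≈ 0.5305.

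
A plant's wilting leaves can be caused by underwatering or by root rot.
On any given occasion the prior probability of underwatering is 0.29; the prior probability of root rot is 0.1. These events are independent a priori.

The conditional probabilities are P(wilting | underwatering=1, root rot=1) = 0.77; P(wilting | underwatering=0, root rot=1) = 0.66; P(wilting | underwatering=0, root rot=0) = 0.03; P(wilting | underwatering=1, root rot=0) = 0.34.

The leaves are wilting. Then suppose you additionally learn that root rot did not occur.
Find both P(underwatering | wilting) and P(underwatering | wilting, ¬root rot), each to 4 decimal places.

P(wilting) = 0.03*0.71*0.9 + 0.66*0.71*0.1 + 0.34*0.29*0.9 + 0.77*0.29*0.1 = 0.019170 + 0.046860 + 0.088740 + 0.022330 = 0.177100
The underwatering-present share is 0.088740 + 0.022330 = 0.111070.
Hence the posterior is 0.111070/0.177100 ≈ 0.6272.

With the extra evidence:
P(wilting | ¬root rot) = 0.03·0.71 + 0.34·0.29 = 0.021300 + 0.098600 = 0.119900
Of this, 0.098600 comes from 0.34·0.29 (the underwatering=true cases).
Hence the posterior is 0.098600/0.119900 ≈ 0.8224.
With root rot excluded, underwatering must carry more of the explanatory weight for the wilting.

P(underwatering | wilting) ≈ 0.6272; P(underwatering | wilting, ¬root rot) ≈ 0.8224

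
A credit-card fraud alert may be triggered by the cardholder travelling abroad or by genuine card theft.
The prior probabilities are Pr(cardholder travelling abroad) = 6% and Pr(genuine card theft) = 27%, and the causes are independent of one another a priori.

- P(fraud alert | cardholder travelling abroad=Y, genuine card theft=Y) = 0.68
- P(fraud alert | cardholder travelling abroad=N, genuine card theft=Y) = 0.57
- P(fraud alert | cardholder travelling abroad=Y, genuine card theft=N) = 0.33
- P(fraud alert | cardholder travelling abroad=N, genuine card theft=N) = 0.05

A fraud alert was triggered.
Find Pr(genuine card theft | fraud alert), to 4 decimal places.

Sum P(fraud alert|·) weighted by the priors over the 4 (cardholder travelling abroad, genuine card theft) configurations:
  P(fraud alert) = 0.05×0.94×0.73 + 0.57×0.94×0.27 + 0.33×0.06×0.73 + 0.68×0.06×0.27
        = 0.034310 + 0.144666 + 0.014454 + 0.011016 = 0.204446
Configurations with genuine card theft contribute 0.155682, so
  P(genuine card theft | fraud alert) = 0.155682 / 0.204446 ≈ 0.7615

Pr(genuine card theft | fraud alert) ≈ 0.7615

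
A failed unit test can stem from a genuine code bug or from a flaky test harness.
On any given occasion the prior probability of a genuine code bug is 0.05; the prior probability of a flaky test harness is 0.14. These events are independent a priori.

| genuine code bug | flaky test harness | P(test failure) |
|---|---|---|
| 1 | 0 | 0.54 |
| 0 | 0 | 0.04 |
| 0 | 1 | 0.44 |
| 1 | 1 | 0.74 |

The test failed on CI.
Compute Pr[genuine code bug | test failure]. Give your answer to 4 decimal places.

Numerator (weight on configurations with genuine code bug): 0.023220 + 0.005180 = 0.028400
Denominator P(test failure): 0.04×0.95×0.86 + 0.44×0.95×0.14 + 0.54×0.05×0.86 + 0.74×0.05×0.14 = 0.119600
Posterior = 0.028400 / 0.119600 ≈ 0.2375

Pr[genuine code bug | test failure] ≈ 0.2375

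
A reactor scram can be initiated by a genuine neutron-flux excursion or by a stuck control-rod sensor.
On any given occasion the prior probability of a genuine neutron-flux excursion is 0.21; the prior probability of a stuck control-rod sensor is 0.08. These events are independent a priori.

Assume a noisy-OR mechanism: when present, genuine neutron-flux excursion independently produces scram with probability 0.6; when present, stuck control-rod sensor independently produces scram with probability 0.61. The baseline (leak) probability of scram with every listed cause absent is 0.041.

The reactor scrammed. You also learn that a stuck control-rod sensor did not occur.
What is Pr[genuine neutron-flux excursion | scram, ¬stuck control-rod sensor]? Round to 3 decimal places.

Pr[genuine neutron-flux excursion | scram, ¬stuck control-rod sensor] ≈ 0.800

Under noisy-OR, P(scram | causes) = 1 − (1−0.041)·∏(1−qᵢ) over the active causes.
By total probability over both values of genuine neutron-flux excursion:
  P(scram | ¬stuck control-rod sensor) = 0.041*0.79 + 0.6164*0.21
        = 0.032390 + 0.129444 = 0.161834
Keeping only the genuine neutron-flux excursion-present terms gives 0.129444, so
  P(genuine neutron-flux excursion | scram, ¬stuck control-rod sensor) = 0.129444 / 0.161834 ≈ 0.800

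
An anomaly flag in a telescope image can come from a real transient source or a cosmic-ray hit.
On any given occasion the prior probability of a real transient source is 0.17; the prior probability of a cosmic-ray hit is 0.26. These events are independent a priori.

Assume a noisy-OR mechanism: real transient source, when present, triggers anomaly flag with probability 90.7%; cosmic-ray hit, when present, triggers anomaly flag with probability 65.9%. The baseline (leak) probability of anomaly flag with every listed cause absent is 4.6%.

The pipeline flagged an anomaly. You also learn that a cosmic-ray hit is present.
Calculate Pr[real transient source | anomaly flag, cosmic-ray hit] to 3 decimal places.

Pr[real transient source | anomaly flag, cosmic-ray hit] ≈ 0.227

Under noisy-OR, P(anomaly flag | causes) = 1 − (1−0.046)·∏(1−qᵢ) over the active causes.
For the numerator, keep only real transient source=true terms: 0.969746·0.17 = 0.164857
Denominator P(anomaly flag | cosmic-ray hit): 0.674686·0.83 + 0.969746·0.17 = 0.724846
Posterior = 0.164857 / 0.724846 ≈ 0.227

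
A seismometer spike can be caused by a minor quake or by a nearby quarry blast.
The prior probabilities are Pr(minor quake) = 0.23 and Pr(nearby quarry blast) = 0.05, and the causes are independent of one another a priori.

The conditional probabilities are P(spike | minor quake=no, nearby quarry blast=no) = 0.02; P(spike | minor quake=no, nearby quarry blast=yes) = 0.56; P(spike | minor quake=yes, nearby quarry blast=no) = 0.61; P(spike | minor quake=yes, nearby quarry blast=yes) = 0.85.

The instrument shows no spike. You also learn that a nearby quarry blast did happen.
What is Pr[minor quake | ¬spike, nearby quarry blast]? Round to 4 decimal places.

Numerator (weight on configurations with minor quake): 0.15*0.23 = 0.034500
The normalizing constant is 0.44*0.77 + 0.15*0.23 = 0.373300
Posterior = 0.034500 / 0.373300 ≈ 0.0924

Pr[minor quake | ¬spike, nearby quarry blast] ≈ 0.0924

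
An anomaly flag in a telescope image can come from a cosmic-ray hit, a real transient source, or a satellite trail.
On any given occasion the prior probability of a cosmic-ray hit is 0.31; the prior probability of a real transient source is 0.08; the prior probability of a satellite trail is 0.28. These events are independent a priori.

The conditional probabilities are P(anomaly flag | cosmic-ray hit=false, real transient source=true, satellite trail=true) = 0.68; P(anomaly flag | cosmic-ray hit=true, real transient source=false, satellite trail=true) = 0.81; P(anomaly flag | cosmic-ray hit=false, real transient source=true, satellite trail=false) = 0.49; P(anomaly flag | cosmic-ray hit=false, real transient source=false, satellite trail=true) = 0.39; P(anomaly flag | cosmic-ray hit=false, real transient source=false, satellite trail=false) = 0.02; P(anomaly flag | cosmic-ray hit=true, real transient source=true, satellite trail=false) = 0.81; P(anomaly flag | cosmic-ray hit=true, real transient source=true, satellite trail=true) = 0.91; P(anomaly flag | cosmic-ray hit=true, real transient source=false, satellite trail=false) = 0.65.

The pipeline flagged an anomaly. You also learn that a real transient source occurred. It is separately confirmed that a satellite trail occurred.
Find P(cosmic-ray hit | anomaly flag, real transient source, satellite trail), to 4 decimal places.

P(cosmic-ray hit | anomaly flag, real transient source, satellite trail) ≈ 0.3755

P(anomaly flag | real transient source, satellite trail) = 0.68×0.69 + 0.91×0.31 = 0.469200 + 0.282100 = 0.751300
The cosmic-ray hit-present share is 0.91×0.31 = 0.282100.
So P(cosmic-ray hit | anomaly flag, real transient source, satellite trail) = 0.282100/0.751300 ≈ 0.3755.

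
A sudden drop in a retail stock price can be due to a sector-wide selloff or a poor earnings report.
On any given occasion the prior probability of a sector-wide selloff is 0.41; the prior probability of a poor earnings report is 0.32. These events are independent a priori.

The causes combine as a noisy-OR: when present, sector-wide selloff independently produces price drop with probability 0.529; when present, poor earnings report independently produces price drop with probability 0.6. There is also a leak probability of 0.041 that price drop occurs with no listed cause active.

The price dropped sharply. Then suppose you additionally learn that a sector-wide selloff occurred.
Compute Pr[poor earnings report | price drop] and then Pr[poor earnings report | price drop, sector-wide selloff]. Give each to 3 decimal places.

Pr[poor earnings report | price drop] ≈ 0.569; Pr[poor earnings report | price drop, sector-wide selloff] ≈ 0.413

Under noisy-OR, P(price drop | causes) = 1 − (1−0.041)·∏(1−qᵢ) over the active causes.
Numerator (weight on configurations with poor earnings report): 0.116376 + 0.107495 = 0.223871
Denominator P(price drop): 0.041·0.59·0.68 + 0.6164·0.59·0.32 + 0.548311·0.41·0.68 + 0.819324·0.41·0.32 = 0.393189
P(poor earnings report | price drop) = 0.223871/0.393189 ≈ 0.569

With the extra evidence:
P(price drop | sector-wide selloff) = 0.548311*0.68 + 0.819324*0.32 = 0.372851 + 0.262184 = 0.635035
Restricting to configurations with poor earnings report present: 0.819324*0.32 = 0.262184.
Hence the posterior is 0.262184/0.635035 ≈ 0.413.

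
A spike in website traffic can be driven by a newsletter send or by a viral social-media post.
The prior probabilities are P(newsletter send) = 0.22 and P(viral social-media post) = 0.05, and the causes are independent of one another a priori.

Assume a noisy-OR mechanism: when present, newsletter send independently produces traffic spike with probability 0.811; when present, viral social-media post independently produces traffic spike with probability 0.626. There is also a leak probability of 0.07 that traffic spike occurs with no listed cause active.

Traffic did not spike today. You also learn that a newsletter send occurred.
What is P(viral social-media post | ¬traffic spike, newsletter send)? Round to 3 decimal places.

P(viral social-media post | ¬traffic spike, newsletter send) ≈ 0.019

Under noisy-OR, P(traffic spike | causes) = 1 − (1−0.07)·∏(1−qᵢ) over the active causes.
P(¬traffic spike | newsletter send) = 0.17577×0.95 + 0.065738×0.05 = 0.166982 + 0.003287 = 0.170269
Restricting to configurations with viral social-media post present: 0.065738×0.05 = 0.003287.
So P(viral social-media post | ¬traffic spike, newsletter send) = 0.003287/0.170269 ≈ 0.019.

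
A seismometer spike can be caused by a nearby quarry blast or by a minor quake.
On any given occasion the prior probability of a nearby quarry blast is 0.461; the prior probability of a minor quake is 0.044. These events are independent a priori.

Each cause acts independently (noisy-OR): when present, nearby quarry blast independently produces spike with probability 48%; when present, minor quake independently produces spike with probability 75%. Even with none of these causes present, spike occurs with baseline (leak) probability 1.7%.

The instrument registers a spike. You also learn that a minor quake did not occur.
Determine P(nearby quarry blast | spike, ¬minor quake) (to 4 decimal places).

P(nearby quarry blast | spike, ¬minor quake) ≈ 0.9609

Under noisy-OR, P(spike | causes) = 1 − (1−0.017)·∏(1−qᵢ) over the active causes.
P(spike | ¬minor quake) = 0.017×0.539 + 0.48884×0.461 = 0.009163 + 0.225355 = 0.234518
Of this, 0.225355 comes from 0.48884×0.461 (the nearby quarry blast=true cases).
Hence the posterior is 0.225355/0.234518 ≈ 0.9609.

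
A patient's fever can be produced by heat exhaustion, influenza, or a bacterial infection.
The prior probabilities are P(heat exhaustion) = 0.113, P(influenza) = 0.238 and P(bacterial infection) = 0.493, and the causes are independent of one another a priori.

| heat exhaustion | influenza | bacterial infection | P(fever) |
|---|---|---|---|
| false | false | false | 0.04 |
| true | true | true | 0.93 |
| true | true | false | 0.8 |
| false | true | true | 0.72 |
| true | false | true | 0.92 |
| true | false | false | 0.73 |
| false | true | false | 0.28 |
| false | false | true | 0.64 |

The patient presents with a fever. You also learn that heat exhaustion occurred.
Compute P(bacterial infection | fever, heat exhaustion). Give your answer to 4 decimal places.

P(fever | heat exhaustion) = 0.73·0.762·0.507 + 0.92·0.762·0.493 + 0.8·0.238·0.507 + 0.93·0.238·0.493 = 0.282024 + 0.345613 + 0.096533 + 0.109121 = 0.833291
The bacterial infection-present share is 0.345613 + 0.109121 = 0.454734.
P(bacterial infection | fever, heat exhaustion) = 0.454734 / 0.833291 ≈ 0.5457

P(bacterial infection | fever, heat exhaustion) ≈ 0.5457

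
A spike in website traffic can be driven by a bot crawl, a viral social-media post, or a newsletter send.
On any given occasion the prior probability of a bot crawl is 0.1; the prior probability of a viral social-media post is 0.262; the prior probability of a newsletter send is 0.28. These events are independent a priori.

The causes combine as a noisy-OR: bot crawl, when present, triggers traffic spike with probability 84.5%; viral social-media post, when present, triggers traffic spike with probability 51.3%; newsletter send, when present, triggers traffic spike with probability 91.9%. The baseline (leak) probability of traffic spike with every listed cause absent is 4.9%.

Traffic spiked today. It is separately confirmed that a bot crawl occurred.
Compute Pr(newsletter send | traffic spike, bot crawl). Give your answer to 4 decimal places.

Under noisy-OR, P(traffic spike | causes) = 1 − (1−0.049)·∏(1−qᵢ) over the active causes.
P(traffic spike | bot crawl) = 0.852595·0.738·0.72 + 0.98806·0.738·0.28 + 0.928214·0.262·0.72 + 0.994185·0.262·0.28 = 0.453035 + 0.204173 + 0.175098 + 0.072933 = 0.905239
The newsletter send-present share is 0.204173 + 0.072933 = 0.277106.
Hence the posterior is 0.277106/0.905239 ≈ 0.3061.

Pr(newsletter send | traffic spike, bot crawl) ≈ 0.3061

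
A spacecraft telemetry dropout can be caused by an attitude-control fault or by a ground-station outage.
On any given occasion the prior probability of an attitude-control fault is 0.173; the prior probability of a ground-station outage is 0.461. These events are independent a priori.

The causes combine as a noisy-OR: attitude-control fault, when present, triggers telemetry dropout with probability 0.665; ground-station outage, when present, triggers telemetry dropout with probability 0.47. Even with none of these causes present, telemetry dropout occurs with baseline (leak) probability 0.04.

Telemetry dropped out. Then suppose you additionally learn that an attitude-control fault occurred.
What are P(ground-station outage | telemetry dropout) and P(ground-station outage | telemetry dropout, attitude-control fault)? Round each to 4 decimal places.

P(ground-station outage | telemetry dropout) ≈ 0.7576; P(ground-station outage | telemetry dropout, attitude-control fault) ≈ 0.5112

Under noisy-OR, P(telemetry dropout | causes) = 1 − (1−0.04)·∏(1−qᵢ) over the active causes.
Weight on ground-station outage=true, given the evidence: 0.187269 + 0.066159 = 0.253428
Denominator P(telemetry dropout): 0.04·0.827·0.539 + 0.4912·0.827·0.461 + 0.6784·0.173·0.539 + 0.829552·0.173·0.461 = 0.334517
Posterior = 0.253428 / 0.334517 ≈ 0.7576

With the extra evidence:
Sum P(telemetry dropout|·) weighted by the priors over both values of ground-station outage:
  P(telemetry dropout | attitude-control fault) = 0.6784*0.539 + 0.829552*0.461
        = 0.365658 + 0.382423 = 0.748081
The terms with ground-station outage present sum to 0.382423, so
  P(ground-station outage | telemetry dropout, attitude-control fault) = 0.382423 / 0.748081 ≈ 0.5112
The drop from 0.7576 to 0.5112 is the explaining-away (discounting) effect.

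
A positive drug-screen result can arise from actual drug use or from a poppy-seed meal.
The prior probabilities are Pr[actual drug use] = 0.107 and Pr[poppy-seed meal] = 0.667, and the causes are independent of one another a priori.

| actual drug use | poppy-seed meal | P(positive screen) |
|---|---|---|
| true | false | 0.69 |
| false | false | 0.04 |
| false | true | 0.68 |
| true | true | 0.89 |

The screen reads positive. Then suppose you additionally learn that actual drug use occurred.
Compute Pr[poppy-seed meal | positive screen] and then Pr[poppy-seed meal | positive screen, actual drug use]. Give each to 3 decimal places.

Pr[poppy-seed meal | positive screen] ≈ 0.928; Pr[poppy-seed meal | positive screen, actual drug use] ≈ 0.721

Weight on poppy-seed meal=true, given the evidence: 0.405029 + 0.063518 = 0.468547
Denominator P(positive screen): 0.04×0.893×0.333 + 0.68×0.893×0.667 + 0.69×0.107×0.333 + 0.89×0.107×0.667 = 0.505027
P(poppy-seed meal | positive screen) = 0.468547/0.505027 ≈ 0.928

Now also conditioning on actual drug use=true:
Enumerate both values of poppy-seed meal and weight by the priors:
  P(positive screen | actual drug use) = 0.69·0.333 + 0.89·0.667
        = 0.229770 + 0.593630 = 0.823400
Keeping only the poppy-seed meal-present terms gives 0.593630, so
  P(poppy-seed meal | positive screen, actual drug use) = 0.593630 / 0.823400 ≈ 0.721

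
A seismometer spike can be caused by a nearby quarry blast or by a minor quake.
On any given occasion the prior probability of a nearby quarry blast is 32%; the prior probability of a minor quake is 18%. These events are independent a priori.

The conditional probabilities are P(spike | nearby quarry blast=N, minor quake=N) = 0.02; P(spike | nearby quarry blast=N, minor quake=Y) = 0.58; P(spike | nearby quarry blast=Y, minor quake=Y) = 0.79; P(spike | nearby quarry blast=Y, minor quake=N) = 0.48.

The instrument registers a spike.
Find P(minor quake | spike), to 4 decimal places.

Sum P(spike|·) weighted by the priors over the 4 (nearby quarry blast, minor quake) configurations:
  P(spike) = 0.02×0.68×0.82 + 0.58×0.68×0.18 + 0.48×0.32×0.82 + 0.79×0.32×0.18
        = 0.011152 + 0.070992 + 0.125952 + 0.045504 = 0.253600
Keeping only the minor quake-present terms gives 0.116496, so
  P(minor quake | spike) = 0.116496 / 0.253600 ≈ 0.4594

P(minor quake | spike) ≈ 0.4594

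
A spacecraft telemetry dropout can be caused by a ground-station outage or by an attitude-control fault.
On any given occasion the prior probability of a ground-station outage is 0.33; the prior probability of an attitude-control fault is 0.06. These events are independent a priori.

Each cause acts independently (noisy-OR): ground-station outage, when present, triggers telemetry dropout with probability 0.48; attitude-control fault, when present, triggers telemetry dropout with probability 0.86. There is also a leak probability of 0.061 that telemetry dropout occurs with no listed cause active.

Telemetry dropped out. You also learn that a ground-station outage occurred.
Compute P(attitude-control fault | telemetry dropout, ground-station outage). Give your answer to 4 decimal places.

Under noisy-OR, P(telemetry dropout | causes) = 1 − (1−0.061)·∏(1−qᵢ) over the active causes.
Sum P(telemetry dropout|·) weighted by the priors over both values of attitude-control fault:
  P(telemetry dropout | ground-station outage) = 0.51172·0.94 + 0.931641·0.06
        = 0.481017 + 0.055898 = 0.536915
Keeping only the attitude-control fault-present terms gives 0.055898, so
  P(attitude-control fault | telemetry dropout, ground-station outage) = 0.055898 / 0.536915 ≈ 0.1041

P(attitude-control fault | telemetry dropout, ground-station outage) ≈ 0.1041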